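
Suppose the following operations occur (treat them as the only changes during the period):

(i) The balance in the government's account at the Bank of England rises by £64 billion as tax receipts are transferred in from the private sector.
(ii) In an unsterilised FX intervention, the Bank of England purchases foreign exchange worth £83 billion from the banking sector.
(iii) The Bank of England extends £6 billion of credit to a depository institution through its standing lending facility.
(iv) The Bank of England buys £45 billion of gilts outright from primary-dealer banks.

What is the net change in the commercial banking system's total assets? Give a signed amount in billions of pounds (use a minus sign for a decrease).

-£58 billion

Bank of England balance sheet:
  Assets:      Securities +£45B, Loans to banks +£6B, Foreign assets +£83B
  Liabilities: Bank reserves +£70B, Government deposits +£64B
Commercial banking system:
  Assets:      Reserves at CB +£70B, Securities −£45B, Foreign assets −£83B
  Liabilities: Checkable deposits −£64B, Borrowings from CB +£6B
Change in total bank assets = -£58 billion.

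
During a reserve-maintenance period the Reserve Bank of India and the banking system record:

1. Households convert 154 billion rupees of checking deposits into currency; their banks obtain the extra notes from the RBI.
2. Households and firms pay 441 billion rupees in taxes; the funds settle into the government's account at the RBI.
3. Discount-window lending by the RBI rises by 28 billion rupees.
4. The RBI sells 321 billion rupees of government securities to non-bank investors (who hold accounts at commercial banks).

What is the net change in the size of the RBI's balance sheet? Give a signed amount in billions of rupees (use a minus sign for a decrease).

-293 billion

Currency withdrawal 154 billion rupees: only the composition of liabilities changes → 0.
Government account inflow 441 billion rupees: only the composition of liabilities changes → 0.
Discount-window loan 28 billion rupees: an RBI asset is acquired → +28B.
Asset sale (to non-banks) 321 billion rupees: an RBI asset is shed → −321B.
Net: 0 + 0 + 28 − 321 = -293 billion.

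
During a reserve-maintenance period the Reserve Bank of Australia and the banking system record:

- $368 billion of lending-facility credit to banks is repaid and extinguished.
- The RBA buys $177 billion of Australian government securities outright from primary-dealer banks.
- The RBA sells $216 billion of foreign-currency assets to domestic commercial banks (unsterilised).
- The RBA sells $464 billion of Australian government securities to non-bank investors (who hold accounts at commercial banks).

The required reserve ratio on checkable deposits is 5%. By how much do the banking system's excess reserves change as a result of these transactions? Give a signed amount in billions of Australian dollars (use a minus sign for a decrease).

Discount-window repayment $368 billion: reserves −$368B, deposits 0.
OMO purchase (from banks) $177 billion: reserves +$177B, deposits 0.
FX sale $216 billion: reserves −$216B, deposits 0.
Asset sale (to non-banks) $464 billion: reserves −$464B, deposits −$464B.
Totals: Δreserves = −$871B, Δdeposits = −$464B.
Δrequired reserves = 5% × −$464B = −$23.2B.
Δexcess reserves = Δreserves − Δrequired = −$871B − (−$23.2B) = -$847.8 billion.

-$847.8 billion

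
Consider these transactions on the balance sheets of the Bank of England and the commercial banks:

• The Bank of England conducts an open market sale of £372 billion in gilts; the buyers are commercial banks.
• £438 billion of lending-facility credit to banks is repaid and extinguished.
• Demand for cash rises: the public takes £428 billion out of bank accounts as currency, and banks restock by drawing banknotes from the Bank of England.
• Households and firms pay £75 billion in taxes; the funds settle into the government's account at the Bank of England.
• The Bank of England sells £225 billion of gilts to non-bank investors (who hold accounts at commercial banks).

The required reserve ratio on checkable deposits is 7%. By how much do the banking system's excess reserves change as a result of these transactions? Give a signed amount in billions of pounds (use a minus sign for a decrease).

-£1487.04 billion

OMO sale (to banks) £372 billion: reserves −£372B, deposits 0.
Discount-window repayment £438 billion: reserves −£438B, deposits 0.
Currency withdrawal £428 billion: reserves −£428B, deposits −£428B.
Government account inflow £75 billion: reserves −£75B, deposits −£75B.
Asset sale (to non-banks) £225 billion: reserves −£225B, deposits −£225B.
Totals: Δreserves = −£1538B, Δdeposits = −£728B.
Δrequired reserves = 7% × −£728B = −£50.96B.
Δexcess reserves = Δreserves − Δrequired = −£1538B − (−£50.96B) = -£1487.04 billion.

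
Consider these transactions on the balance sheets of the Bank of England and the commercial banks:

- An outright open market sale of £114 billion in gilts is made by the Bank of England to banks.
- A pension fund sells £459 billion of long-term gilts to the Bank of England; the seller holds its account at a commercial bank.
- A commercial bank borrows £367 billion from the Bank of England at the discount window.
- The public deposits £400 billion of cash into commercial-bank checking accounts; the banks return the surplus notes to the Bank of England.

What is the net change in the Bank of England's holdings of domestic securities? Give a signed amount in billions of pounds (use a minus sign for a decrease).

+£345 billion

Bank of England balance sheet:
  Assets:      Securities +£345B, Loans to banks +£367B
  Liabilities: Bank reserves +£1112B, Currency in circulation −£400B
Commercial banking system:
  Assets:      Reserves at CB +£1112B, Securities +£114B
  Liabilities: Checkable deposits +£859B, Borrowings from CB +£367B
So the change in the Bank of England's holdings of domestic securities is +£345 billion.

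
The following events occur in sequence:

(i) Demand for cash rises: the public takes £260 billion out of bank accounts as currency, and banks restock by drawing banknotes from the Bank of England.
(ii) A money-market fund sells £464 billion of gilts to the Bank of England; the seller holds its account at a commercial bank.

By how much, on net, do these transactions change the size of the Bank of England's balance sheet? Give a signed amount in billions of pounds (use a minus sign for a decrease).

Currency withdrawal £260 billion: only the composition of liabilities changes → 0.
Asset purchase (from non-banks) £464 billion: a Bank of England asset is acquired → +£464B.
Net: 0 + 464 = +£464 billion.

+£464 billion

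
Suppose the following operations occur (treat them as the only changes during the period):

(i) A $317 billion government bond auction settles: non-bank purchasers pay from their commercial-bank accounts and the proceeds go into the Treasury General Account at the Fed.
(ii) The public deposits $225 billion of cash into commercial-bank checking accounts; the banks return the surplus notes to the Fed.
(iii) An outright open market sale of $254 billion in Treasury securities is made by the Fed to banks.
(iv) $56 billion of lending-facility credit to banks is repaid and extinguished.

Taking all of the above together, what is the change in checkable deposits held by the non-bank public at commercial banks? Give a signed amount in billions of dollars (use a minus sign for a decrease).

-$92 billion

Government account inflow $317 billion: non-bank counterparties' bank balances fall → −$317B.
Currency deposit $225 billion: non-bank counterparties' bank balances rise → +$225B.
OMO sale (to banks) $254 billion: the counterparty is a bank, so public deposits are unchanged → 0.
Discount-window repayment $56 billion: the counterparty is a bank, so public deposits are unchanged → 0.
Net: −317 + 225 + 0 + 0 = -$92 billion.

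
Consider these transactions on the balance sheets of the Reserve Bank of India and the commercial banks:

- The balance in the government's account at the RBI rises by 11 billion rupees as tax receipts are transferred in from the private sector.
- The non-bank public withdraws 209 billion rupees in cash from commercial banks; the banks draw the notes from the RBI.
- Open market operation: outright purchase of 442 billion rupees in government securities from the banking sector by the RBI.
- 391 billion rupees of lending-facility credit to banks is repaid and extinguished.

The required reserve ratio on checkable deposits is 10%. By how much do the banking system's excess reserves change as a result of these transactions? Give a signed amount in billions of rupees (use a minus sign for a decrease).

Government account inflow 11 billion rupees: reserves −11B, deposits −11B.
Currency withdrawal 209 billion rupees: reserves −209B, deposits −209B.
OMO purchase (from banks) 442 billion rupees: reserves +442B, deposits 0.
Discount-window repayment 391 billion rupees: reserves −391B, deposits 0.
Totals: Δreserves = −169B, Δdeposits = −220B.
Δrequired reserves = 10% × −220B = −22B.
Δexcess reserves = Δreserves − Δrequired = −169B − (−22B) = -147 billion.

-147 billion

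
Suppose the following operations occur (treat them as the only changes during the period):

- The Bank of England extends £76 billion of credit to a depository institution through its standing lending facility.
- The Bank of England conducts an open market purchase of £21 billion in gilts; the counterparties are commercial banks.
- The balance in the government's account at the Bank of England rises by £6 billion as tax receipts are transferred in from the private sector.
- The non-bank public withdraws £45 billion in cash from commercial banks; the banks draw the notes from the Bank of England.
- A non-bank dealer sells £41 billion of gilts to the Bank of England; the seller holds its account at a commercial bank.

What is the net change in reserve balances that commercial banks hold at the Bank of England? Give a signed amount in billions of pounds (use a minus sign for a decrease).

+£87 billion

Discount-window loan £76 billion: the loan is credited to the bank's reserve account → +£76B.
OMO purchase (from banks) £21 billion: the Bank of England pays by crediting reserve accounts → +£21B.
Government account inflow £6 billion: funds move from bank reserves into the government account → −£6B.
Currency withdrawal £45 billion: banks swap reserves for currency → −£45B.
Asset purchase (from non-banks) £41 billion: the Bank of England pays by crediting reserve accounts → +£41B.
Net: 76 + 21 − 6 − 45 + 41 = +£87 billion.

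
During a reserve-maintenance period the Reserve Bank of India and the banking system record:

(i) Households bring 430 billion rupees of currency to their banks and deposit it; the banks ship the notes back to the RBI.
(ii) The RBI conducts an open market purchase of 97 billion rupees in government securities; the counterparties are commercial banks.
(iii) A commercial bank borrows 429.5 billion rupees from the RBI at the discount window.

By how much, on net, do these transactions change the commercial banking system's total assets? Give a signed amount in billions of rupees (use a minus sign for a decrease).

+859.5 billion

Currency deposit 430 billion rupees: bank balance sheets expand → +430B.
OMO purchase (from banks) 97 billion rupees: just an asset swap on bank balance sheets → 0.
Discount-window loan 429.5 billion rupees: bank balance sheets expand → +429.5B.
Net: 430 + 0 + 429.5 = +859.5 billion.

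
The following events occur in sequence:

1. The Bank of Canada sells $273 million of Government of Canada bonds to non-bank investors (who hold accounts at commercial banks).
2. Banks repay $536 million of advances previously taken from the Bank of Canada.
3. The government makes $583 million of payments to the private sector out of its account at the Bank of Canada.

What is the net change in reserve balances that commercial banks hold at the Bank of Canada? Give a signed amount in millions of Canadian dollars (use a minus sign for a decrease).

-$226 million

Asset sale (to non-banks) $273 million: the non-bank buyers' banks settle from reserves → −$273M.
Discount-window repayment $536 million: repayment is debited from reserves → −$536M.
Government spending $583 million: government payments flow into bank reserve accounts → +$583M.
Net: −273 − 536 + 583 = -$226 million.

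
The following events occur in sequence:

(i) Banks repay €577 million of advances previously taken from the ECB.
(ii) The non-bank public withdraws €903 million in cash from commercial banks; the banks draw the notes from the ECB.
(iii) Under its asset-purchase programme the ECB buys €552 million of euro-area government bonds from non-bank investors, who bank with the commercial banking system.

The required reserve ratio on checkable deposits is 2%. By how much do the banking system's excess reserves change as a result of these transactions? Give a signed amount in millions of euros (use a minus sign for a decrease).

Discount-window repayment €577 million: reserves −€577M, deposits 0.
Currency withdrawal €903 million: reserves −€903M, deposits −€903M.
Asset purchase (from non-banks) €552 million: reserves +€552M, deposits +€552M.
Totals: Δreserves = −€928M, Δdeposits = −€351M.
Δrequired reserves = 2% × −€351M = −€7.02M.
Δexcess reserves = Δreserves − Δrequired = −€928M − (−€7.02M) = -€920.98 million.

-€920.98 million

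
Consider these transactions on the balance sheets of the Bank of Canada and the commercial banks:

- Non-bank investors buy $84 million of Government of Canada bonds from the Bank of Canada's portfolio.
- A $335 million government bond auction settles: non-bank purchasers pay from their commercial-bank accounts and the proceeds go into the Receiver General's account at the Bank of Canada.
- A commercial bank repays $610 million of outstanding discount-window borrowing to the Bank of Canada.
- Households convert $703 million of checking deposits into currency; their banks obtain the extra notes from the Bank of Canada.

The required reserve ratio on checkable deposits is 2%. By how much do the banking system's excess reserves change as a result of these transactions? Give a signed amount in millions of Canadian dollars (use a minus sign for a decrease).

Asset sale (to non-banks) $84 million: reserves −$84M, deposits −$84M.
Government account inflow $335 million: reserves −$335M, deposits −$335M.
Discount-window repayment $610 million: reserves −$610M, deposits 0.
Currency withdrawal $703 million: reserves −$703M, deposits −$703M.
Totals: Δreserves = −$1732M, Δdeposits = −$1122M.
Δrequired reserves = 2% × −$1122M = −$22.44M.
Δexcess reserves = Δreserves − Δrequired = −$1732M − (−$22.44M) = -$1709.56 million.

-$1709.56 million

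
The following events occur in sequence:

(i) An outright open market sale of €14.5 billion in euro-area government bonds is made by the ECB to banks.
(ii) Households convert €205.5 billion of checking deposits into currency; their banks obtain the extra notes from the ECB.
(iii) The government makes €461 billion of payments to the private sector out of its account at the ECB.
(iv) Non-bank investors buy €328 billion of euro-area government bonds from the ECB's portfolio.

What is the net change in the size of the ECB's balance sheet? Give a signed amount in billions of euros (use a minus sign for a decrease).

OMO sale (to banks) €14.5 billion: an ECB asset is shed → −€14.5B.
Currency withdrawal €205.5 billion: only the composition of liabilities changes → 0.
Government spending €461 billion: only the composition of liabilities changes → 0.
Asset sale (to non-banks) €328 billion: an ECB asset is shed → −€328B.
Net: −14.5 + 0 + 0 − 328 = -€342.5 billion.

-€342.5 billion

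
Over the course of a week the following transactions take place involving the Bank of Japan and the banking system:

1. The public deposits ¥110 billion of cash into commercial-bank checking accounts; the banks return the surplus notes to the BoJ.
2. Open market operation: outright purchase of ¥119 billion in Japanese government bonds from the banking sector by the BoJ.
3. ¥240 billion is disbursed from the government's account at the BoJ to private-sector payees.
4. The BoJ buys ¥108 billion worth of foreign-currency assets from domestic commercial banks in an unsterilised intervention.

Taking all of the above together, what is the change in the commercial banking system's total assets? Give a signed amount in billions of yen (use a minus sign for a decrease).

BoJ balance sheet:
  Assets:      Securities +¥119B, Foreign assets +¥108B
  Liabilities: Bank reserves +¥577B, Currency in circulation −¥110B, Government deposits −¥240B
Commercial banking system:
  Assets:      Reserves at CB +¥577B, Securities −¥119B, Foreign assets −¥108B
  Liabilities: Checkable deposits +¥350B
Change in total bank assets = +¥350 billion.

+¥350 billion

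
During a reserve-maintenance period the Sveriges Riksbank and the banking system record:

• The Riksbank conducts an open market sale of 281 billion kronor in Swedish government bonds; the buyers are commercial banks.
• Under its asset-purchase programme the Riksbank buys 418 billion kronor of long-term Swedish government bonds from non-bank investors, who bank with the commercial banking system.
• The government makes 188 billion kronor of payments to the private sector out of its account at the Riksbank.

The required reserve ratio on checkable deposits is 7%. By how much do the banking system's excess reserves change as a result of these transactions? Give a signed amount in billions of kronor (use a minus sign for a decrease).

+282.58 billion

OMO sale (to banks) 281 billion kronor: reserves −281B, deposits 0.
Asset purchase (from non-banks) 418 billion kronor: reserves +418B, deposits +418B.
Government spending 188 billion kronor: reserves +188B, deposits +188B.
Totals: Δreserves = +325B, Δdeposits = +606B.
Δrequired reserves = 7% × +606B = +42.42B.
Δexcess reserves = Δreserves − Δrequired = +325B − (+42.42B) = +282.58 billion.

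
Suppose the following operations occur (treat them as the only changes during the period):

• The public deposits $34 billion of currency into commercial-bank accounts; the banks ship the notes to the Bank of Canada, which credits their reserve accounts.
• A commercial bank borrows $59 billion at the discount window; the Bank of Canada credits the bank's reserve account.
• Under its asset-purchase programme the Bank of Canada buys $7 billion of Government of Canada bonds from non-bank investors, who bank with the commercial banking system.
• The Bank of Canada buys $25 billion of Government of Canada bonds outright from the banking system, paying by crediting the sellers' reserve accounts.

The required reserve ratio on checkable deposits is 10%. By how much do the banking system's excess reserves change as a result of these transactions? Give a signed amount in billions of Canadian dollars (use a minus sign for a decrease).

Currency deposit $34 billion: reserves +$34B, deposits +$34B.
Discount-window loan $59 billion: reserves +$59B, deposits 0.
Asset purchase (from non-banks) $7 billion: reserves +$7B, deposits +$7B.
OMO purchase (from banks) $25 billion: reserves +$25B, deposits 0.
Totals: Δreserves = +$125B, Δdeposits = +$41B.
Δrequired reserves = 10% × +$41B = +$4.1B.
Δexcess reserves = Δreserves − Δrequired = +$125B − (+$4.1B) = +$120.9 billion.

+$120.9 billion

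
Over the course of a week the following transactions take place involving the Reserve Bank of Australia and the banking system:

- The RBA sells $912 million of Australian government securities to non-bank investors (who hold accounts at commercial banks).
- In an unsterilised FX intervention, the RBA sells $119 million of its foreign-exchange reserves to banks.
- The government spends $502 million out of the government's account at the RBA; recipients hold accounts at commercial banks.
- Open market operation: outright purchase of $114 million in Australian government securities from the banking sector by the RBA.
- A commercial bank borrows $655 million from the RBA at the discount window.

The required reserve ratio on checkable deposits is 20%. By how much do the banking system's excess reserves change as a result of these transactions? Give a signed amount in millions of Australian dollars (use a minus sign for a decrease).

Asset sale (to non-banks) $912 million: reserves −$912M, deposits −$912M.
FX sale $119 million: reserves −$119M, deposits 0.
Government spending $502 million: reserves +$502M, deposits +$502M.
OMO purchase (from banks) $114 million: reserves +$114M, deposits 0.
Discount-window loan $655 million: reserves +$655M, deposits 0.
Totals: Δreserves = +$240M, Δdeposits = −$410M.
Δrequired reserves = 20% × −$410M = −$82M.
Δexcess reserves = Δreserves − Δrequired = +$240M − (−$82M) = +$322 million.

+$322 million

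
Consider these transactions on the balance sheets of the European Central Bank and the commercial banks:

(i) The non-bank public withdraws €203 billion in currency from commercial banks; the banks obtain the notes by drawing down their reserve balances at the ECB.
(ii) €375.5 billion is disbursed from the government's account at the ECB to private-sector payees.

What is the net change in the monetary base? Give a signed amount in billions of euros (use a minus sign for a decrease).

Currency withdrawal €203 billion: just a shift between currency and reserves — both are base money → 0.
Government spending €375.5 billion: a non-base liability converts back to reserves → +€375.5B.
Net: 0 + 375.5 = +€375.5 billion.

+€375.5 billion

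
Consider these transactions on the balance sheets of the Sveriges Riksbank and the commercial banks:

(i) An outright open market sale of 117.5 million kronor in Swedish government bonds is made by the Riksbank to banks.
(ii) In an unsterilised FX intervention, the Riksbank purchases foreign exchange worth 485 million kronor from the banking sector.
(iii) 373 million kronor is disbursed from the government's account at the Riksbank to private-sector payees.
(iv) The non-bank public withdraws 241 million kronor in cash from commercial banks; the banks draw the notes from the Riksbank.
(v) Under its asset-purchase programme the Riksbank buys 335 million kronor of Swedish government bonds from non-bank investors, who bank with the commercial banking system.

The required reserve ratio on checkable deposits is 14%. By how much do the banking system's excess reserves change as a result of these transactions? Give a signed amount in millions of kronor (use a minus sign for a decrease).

OMO sale (to banks) 117.5 million kronor: reserves −117.5M, deposits 0.
FX purchase 485 million kronor: reserves +485M, deposits 0.
Government spending 373 million kronor: reserves +373M, deposits +373M.
Currency withdrawal 241 million kronor: reserves −241M, deposits −241M.
Asset purchase (from non-banks) 335 million kronor: reserves +335M, deposits +335M.
Totals: Δreserves = +834.5M, Δdeposits = +467M.
Δrequired reserves = 14% × +467M = +65.38M.
Δexcess reserves = Δreserves − Δrequired = +834.5M − (+65.38M) = +769.12 million.

+769.12 million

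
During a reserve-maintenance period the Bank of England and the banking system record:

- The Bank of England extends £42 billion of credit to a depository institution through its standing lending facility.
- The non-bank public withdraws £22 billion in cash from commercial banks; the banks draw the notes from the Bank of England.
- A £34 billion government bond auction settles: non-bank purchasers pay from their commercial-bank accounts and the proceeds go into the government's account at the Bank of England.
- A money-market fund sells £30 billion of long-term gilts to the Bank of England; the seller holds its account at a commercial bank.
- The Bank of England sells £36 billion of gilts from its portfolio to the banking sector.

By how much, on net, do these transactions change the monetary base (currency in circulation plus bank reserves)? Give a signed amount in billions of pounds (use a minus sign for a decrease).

+£2 billion

Bank of England balance sheet:
  Assets:      Securities −£6B, Loans to banks +£42B
  Liabilities: Bank reserves −£20B, Currency in circulation +£22B, Government deposits +£34B
Monetary base = currency + reserves: +£22B + (−£20B) = +£2 billion.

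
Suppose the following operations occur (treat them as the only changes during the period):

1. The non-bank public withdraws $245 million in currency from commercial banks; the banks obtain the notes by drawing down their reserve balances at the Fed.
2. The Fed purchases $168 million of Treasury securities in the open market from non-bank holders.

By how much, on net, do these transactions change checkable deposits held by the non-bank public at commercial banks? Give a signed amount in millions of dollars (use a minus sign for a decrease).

-$77 million

Fed balance sheet:
  Assets:      Securities +$168M
  Liabilities: Bank reserves −$77M, Currency in circulation +$245M
Commercial banking system:
  Assets:      Reserves at CB −$77M
  Liabilities: Checkable deposits −$77M
So the change in checkable deposits held by the non-bank public at commercial banks is -$77 million.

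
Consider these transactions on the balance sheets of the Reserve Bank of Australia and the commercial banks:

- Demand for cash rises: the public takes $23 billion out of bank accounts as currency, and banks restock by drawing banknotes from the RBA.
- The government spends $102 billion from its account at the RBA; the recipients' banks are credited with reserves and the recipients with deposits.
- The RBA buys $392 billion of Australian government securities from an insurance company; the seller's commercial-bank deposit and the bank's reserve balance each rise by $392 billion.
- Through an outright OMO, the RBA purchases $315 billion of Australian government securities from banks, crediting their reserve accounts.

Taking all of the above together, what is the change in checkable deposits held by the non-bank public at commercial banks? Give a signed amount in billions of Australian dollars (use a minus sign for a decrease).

+$471 billion

RBA balance sheet:
  Assets:      Securities +$707B
  Liabilities: Bank reserves +$786B, Currency in circulation +$23B, Government deposits −$102B
Commercial banking system:
  Assets:      Reserves at CB +$786B, Securities −$315B
  Liabilities: Checkable deposits +$471B
So the change in checkable deposits held by the non-bank public at commercial banks is +$471 billion.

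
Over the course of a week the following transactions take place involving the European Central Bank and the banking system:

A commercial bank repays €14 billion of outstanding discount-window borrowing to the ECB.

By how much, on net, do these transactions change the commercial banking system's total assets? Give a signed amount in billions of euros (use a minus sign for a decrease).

-€14 billion

Discount-window repayment €14 billion: bank balance sheets shrink → −€14B.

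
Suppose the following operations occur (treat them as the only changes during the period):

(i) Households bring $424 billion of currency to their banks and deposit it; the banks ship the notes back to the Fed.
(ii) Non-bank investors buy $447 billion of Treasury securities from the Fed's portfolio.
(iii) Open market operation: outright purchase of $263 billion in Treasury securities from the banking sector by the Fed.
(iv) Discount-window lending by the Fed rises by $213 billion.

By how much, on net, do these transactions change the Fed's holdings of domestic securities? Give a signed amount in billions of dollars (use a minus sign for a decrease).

-$184 billion

Currency deposit $424 billion: the Fed's securities portfolio is untouched → 0.
Asset sale (to non-banks) $447 billion: securities removed from the Fed's portfolio → −$447B.
OMO purchase (from banks) $263 billion: securities added to the Fed's portfolio → +$263B.
Discount-window loan $213 billion: the Fed's securities portfolio is untouched → 0.
Net: 0 − 447 + 263 + 0 = -$184 billion.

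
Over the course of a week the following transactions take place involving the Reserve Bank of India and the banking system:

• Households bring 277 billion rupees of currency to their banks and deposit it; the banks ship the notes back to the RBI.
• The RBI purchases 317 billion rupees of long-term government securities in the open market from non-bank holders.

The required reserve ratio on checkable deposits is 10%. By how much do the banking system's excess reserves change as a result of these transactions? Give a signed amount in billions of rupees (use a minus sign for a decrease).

Currency deposit 277 billion rupees: reserves +277B, deposits +277B.
Asset purchase (from non-banks) 317 billion rupees: reserves +317B, deposits +317B.
Totals: Δreserves = +594B, Δdeposits = +594B.
Δrequired reserves = 10% × +594B = +59.4B.
Δexcess reserves = Δreserves − Δrequired = +594B − (+59.4B) = +534.6 billion.

+534.6 billion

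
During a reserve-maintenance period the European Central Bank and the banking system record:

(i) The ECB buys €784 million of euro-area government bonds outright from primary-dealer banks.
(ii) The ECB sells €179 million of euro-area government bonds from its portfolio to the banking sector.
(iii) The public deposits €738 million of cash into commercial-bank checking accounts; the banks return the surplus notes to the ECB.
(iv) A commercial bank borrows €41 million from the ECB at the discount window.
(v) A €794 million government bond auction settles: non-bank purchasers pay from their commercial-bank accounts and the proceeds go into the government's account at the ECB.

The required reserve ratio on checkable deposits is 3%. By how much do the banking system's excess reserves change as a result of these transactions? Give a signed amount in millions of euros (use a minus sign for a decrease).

OMO purchase (from banks) €784 million: reserves +€784M, deposits 0.
OMO sale (to banks) €179 million: reserves −€179M, deposits 0.
Currency deposit €738 million: reserves +€738M, deposits +€738M.
Discount-window loan €41 million: reserves +€41M, deposits 0.
Government account inflow €794 million: reserves −€794M, deposits −€794M.
Totals: Δreserves = +€590M, Δdeposits = −€56M.
Δrequired reserves = 3% × −€56M = −€1.68M.
Δexcess reserves = Δreserves − Δrequired = +€590M − (−€1.68M) = +€591.68 million.

+€591.68 million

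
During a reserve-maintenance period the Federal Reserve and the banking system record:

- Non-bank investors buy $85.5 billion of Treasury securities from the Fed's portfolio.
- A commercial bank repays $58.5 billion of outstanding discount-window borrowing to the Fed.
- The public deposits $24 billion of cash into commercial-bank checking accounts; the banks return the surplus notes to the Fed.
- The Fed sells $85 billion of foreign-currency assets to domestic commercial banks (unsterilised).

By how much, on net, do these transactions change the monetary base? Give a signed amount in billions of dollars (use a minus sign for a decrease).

Asset sale (to non-banks) $85.5 billion: Fed balance sheet contracts → −$85.5B.
Discount-window repayment $58.5 billion: Fed balance sheet contracts → −$58.5B.
Currency deposit $24 billion: just a shift between currency and reserves — both are base money → 0.
FX sale $85 billion: Fed balance sheet contracts → −$85B.
Net: −85.5 − 58.5 + 0 − 85 = -$229 billion.

-$229 billion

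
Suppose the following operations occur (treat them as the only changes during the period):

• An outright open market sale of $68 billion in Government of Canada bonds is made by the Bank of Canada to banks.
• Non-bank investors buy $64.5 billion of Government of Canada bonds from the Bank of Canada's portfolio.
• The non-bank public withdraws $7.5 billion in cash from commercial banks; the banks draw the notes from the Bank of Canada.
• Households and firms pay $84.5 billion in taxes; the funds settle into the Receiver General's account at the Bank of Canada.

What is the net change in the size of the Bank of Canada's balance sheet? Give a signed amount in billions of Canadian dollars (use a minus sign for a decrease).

OMO sale (to banks) $68 billion: a Bank of Canada asset is shed → −$68B.
Asset sale (to non-banks) $64.5 billion: a Bank of Canada asset is shed → −$64.5B.
Currency withdrawal $7.5 billion: only the composition of liabilities changes → 0.
Government account inflow $84.5 billion: only the composition of liabilities changes → 0.
Net: −68 − 64.5 + 0 + 0 = -$132.5 billion.

-$132.5 billion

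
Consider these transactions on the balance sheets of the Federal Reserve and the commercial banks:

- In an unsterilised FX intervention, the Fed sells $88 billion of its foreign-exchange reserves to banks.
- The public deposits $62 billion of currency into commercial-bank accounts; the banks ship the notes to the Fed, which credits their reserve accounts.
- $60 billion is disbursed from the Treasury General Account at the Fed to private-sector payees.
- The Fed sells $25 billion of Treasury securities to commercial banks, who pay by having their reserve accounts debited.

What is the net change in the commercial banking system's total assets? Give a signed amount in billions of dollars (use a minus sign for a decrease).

FX sale $88 billion: just an asset swap on bank balance sheets → 0.
Currency deposit $62 billion: bank balance sheets expand → +$62B.
Government spending $60 billion: bank balance sheets expand → +$60B.
OMO sale (to banks) $25 billion: just an asset swap on bank balance sheets → 0.
Net: 0 + 62 + 60 + 0 = +$122 billion.

+$122 billion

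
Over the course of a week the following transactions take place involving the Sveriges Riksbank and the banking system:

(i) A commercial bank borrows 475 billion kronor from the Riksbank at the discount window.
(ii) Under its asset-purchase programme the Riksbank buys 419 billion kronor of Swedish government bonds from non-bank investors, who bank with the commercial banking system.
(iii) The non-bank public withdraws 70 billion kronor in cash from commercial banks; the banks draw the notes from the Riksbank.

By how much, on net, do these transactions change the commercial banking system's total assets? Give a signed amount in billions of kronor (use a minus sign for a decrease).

Discount-window loan 475 billion kronor: bank balance sheets expand → +475B.
Asset purchase (from non-banks) 419 billion kronor: bank balance sheets expand → +419B.
Currency withdrawal 70 billion kronor: bank balance sheets shrink → −70B.
Net: 475 + 419 − 70 = +824 billion.

+824 billion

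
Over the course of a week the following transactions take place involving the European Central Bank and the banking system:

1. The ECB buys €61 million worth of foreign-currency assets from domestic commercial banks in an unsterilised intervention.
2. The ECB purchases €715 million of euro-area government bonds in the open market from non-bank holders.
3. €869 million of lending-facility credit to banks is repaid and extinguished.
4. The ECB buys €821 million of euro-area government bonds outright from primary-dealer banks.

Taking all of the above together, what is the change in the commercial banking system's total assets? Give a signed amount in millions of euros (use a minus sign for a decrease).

-€154 million

ECB balance sheet:
  Assets:      Securities +€1536M, Loans to banks −€869M, Foreign assets +€61M
  Liabilities: Bank reserves +€728M
Commercial banking system:
  Assets:      Reserves at CB +€728M, Securities −€821M, Foreign assets −€61M
  Liabilities: Checkable deposits +€715M, Borrowings from CB −€869M
Change in total bank assets = -€154 million.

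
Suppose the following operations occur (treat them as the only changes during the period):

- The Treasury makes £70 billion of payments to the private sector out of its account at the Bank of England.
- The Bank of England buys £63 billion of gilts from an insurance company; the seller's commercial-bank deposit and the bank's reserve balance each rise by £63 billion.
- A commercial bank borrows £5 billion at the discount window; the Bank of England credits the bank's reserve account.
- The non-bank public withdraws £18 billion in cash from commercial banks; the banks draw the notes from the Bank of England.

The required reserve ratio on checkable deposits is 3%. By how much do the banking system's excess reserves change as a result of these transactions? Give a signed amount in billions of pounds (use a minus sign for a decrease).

+£116.55 billion

Government spending £70 billion: reserves +£70B, deposits +£70B.
Asset purchase (from non-banks) £63 billion: reserves +£63B, deposits +£63B.
Discount-window loan £5 billion: reserves +£5B, deposits 0.
Currency withdrawal £18 billion: reserves −£18B, deposits −£18B.
Totals: Δreserves = +£120B, Δdeposits = +£115B.
Δrequired reserves = 3% × +£115B = +£3.45B.
Δexcess reserves = Δreserves − Δrequired = +£120B − (+£3.45B) = +£116.55 billion.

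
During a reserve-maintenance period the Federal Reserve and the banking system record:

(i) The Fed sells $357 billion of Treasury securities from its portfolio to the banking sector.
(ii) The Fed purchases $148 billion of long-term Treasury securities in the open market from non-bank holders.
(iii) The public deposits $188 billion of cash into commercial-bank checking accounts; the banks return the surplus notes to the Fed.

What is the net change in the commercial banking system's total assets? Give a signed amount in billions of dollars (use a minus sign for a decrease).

+$336 billion

Fed balance sheet:
  Assets:      Securities −$209B
  Liabilities: Bank reserves −$21B, Currency in circulation −$188B
Commercial banking system:
  Assets:      Reserves at CB −$21B, Securities +$357B
  Liabilities: Checkable deposits +$336B
Change in total bank assets = +$336 billion.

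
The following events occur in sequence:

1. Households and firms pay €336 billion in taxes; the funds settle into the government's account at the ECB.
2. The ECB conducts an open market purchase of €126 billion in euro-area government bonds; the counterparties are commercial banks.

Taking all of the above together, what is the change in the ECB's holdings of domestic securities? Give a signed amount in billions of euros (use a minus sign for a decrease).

Government account inflow €336 billion: the ECB's securities portfolio is untouched → 0.
OMO purchase (from banks) €126 billion: securities added to the ECB's portfolio → +€126B.
Net: 0 + 126 = +€126 billion.

+€126 billion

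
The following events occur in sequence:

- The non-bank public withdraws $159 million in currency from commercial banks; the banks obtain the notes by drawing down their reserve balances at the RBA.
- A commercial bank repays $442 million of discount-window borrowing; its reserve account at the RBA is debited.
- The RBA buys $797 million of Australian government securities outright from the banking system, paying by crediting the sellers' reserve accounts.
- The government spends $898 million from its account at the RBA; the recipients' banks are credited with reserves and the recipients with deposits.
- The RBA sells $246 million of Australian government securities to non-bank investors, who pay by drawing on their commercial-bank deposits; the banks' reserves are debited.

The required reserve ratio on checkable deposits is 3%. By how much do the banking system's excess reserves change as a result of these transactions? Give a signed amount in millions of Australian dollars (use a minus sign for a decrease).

+$833.21 million

Currency withdrawal $159 million: reserves −$159M, deposits −$159M.
Discount-window repayment $442 million: reserves −$442M, deposits 0.
OMO purchase (from banks) $797 million: reserves +$797M, deposits 0.
Government spending $898 million: reserves +$898M, deposits +$898M.
Asset sale (to non-banks) $246 million: reserves −$246M, deposits −$246M.
Totals: Δreserves = +$848M, Δdeposits = +$493M.
Δrequired reserves = 3% × +$493M = +$14.79M.
Δexcess reserves = Δreserves − Δrequired = +$848M − (+$14.79M) = +$833.21 million.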